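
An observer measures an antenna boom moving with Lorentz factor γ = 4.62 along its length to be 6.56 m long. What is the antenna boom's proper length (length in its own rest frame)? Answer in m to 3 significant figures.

γ = 4.62 (given)
L₀ = γL = 4.62 × 6.56 = 30.3 m

L₀ ≈ 30.3 m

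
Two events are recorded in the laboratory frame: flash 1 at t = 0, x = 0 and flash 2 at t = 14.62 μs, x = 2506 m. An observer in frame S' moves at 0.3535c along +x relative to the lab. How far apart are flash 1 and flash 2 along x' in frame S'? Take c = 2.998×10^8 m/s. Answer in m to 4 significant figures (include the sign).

γ = 1/√(1 − 0.3535²) = 1.06902
Δx' = γ(Δx − vΔt) = 1.06902 × (2506 m − 0.3535×(2.998×10^8 m/s)×14.62×10^-6 s)
= 1.06902 × (956.583 m) = 1023 m

Δx' ≈ 1023 m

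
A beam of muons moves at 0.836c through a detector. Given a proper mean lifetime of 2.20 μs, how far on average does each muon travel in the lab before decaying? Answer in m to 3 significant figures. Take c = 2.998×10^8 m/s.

d ≈ 1000 m

γ = 1/√(1 − 0.836²) = 1.8224
Dilated lifetime: Δt = γτ₀ = 1.8224 × 2.20 μs = 4.0093 μs
d = vΔt = 0.836c × 4.0093 μs = 2.5063×10^8 m/s × 4.0093×10^-6 s = 1000 m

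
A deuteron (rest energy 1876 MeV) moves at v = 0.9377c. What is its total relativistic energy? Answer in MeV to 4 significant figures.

E ≈ 5399 MeV

γ = 1/√(1 − 0.9377²) = 2.87815
E = γm₀c² = 2.87815 × 1876 MeV = 5399 MeV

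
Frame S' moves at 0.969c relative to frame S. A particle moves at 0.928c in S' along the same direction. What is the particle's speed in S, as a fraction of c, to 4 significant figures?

u ≈ 0.9988c

Relativistic velocity addition: u = (u' + v)/(1 + u'v/c²)
= (0.928 + 0.969)/(1 + 0.928×0.969) = 1.897/1.89923 = 0.9988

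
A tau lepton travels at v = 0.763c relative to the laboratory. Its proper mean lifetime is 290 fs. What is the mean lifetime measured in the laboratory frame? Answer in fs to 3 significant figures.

Δt ≈ 449 fs

γ = 1/√(1 − 0.763²) = 1.5470
Time dilation: Δt = γτ₀ = 1.5470 × 290 fs = 449 fs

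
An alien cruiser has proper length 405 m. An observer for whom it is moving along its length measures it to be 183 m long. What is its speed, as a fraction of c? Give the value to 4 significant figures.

β ≈ 0.8921

γ = L₀/L = 405/183 = 2.21311
β = √(1 − 1/γ²) = 0.8921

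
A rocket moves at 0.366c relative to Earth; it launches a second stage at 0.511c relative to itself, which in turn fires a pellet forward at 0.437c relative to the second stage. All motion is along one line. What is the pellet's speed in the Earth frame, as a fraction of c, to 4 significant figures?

u ≈ 0.8888c

Compose boost 2: (0.511 + 0.366)/(1 + 0.511×0.366) = 0.8770/1.18703 = 0.738821
Compose boost 3: (0.437 + 0.738821)/(1 + 0.437×0.738821) = 1.17582/1.32286 = 0.8888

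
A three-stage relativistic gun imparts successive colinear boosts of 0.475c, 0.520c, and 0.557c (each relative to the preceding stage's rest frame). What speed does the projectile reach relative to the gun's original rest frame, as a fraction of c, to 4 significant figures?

Compose boost 2: (0.520 + 0.475)/(1 + 0.520×0.475) = 0.9950/1.24700 = 0.797915
Compose boost 3: (0.557 + 0.797915)/(1 + 0.557×0.797915) = 1.35491/1.44444 = 0.9380

u ≈ 0.9380c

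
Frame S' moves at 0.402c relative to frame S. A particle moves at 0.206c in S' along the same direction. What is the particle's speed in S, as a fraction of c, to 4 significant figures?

Relativistic velocity addition: u = (u' + v)/(1 + u'v/c²)
= (0.206 + 0.402)/(1 + 0.206×0.402) = 0.6080/1.08281 = 0.5615

u ≈ 0.5615c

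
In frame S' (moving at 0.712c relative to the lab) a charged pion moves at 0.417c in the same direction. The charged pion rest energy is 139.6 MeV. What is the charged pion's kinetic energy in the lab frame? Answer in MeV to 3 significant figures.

u_lab = (0.417 + 0.712)/(1 + 0.417×0.712) = 0.870535
γ = 1/√(1 − 0.870535²) = 2.0321
K = (γ − 1)m₀c² = (2.0321 − 1) × 139.6 = 1.0321 × 139.6 = 144 MeV

K ≈ 144 MeV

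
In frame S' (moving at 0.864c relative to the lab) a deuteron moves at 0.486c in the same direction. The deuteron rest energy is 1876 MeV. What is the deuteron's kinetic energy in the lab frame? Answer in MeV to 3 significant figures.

K ≈ 4180 MeV

u_lab = (0.486 + 0.864)/(1 + 0.486×0.864) = 0.950769
γ = 1/√(1 − 0.950769²) = 3.2268
K = (γ − 1)m₀c² = (3.2268 − 1) × 1876 = 2.2268 × 1876 = 4180 MeV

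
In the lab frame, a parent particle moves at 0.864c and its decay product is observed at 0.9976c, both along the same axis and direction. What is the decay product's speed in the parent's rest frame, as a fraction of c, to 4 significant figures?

u' ≈ 0.9676c

Inverse velocity addition: u' = (u − v)/(1 − uv/c²)
= (0.9976 − 0.864)/(1 − 0.9976×0.864) = 0.1336/0.138074 = 0.9676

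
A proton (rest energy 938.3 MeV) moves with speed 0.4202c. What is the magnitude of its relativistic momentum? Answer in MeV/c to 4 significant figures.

p ≈ 434.5 MeV/c

γ = 1/√(1 − 0.4202²) = 1.10201
p = γβm₀c = 1.10201 × 0.4202 × 938.3 MeV/c = 434.5 MeV/c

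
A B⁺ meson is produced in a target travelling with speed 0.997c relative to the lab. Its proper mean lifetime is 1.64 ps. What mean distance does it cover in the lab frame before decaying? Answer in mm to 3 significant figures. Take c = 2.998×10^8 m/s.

γ = 1/√(1 − 0.997²) = 12.920
Dilated lifetime: Δt = γτ₀ = 12.920 × 1.64 ps = 21.188 ps
d = vΔt = 0.997c × 21.188 ps = 2.9890×10^8 m/s × 2.1188×10^-11 s = 6.33 mm

d ≈ 6.33 mm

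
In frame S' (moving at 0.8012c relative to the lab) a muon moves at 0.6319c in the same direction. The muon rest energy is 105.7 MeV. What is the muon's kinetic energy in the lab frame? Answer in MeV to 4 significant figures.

K ≈ 237.6 MeV

u_lab = (0.6319 + 0.8012)/(1 + 0.6319×0.8012) = 0.9514178
γ = 1/√(1 − 0.9514178²) = 3.24778
K = (γ − 1)m₀c² = (3.24778 − 1) × 105.7 = 2.24778 × 105.7 = 237.6 MeV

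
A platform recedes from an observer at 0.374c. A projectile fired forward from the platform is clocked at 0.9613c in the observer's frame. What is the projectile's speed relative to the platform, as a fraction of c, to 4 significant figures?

u' ≈ 0.9170c

Inverse velocity addition: u' = (u − v)/(1 − uv/c²)
= (0.9613 − 0.374)/(1 − 0.9613×0.374) = 0.5873/0.640474 = 0.9170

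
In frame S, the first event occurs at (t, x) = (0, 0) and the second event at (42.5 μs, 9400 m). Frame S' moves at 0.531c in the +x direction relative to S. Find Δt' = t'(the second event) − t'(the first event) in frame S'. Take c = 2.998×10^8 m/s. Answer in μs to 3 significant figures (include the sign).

γ = 1/√(1 − 0.531²) = 1.1801
Δt' = γ(Δt − vΔx/c²) = 1.1801 × (42.5 μs − 0.531×9400 m / (2.998×10^8 m/s))
= 1.1801 × (25.851 μs) = 30.5 μs

Δt' ≈ 30.5 μs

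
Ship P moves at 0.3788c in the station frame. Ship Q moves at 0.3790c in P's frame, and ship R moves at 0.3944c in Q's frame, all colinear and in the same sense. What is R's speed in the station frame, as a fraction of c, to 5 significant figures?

Compose boost 2: (0.3790 + 0.3788)/(1 + 0.3790×0.3788) = 0.75780/1.143565 = 0.6626644
Compose boost 3: (0.3944 + 0.6626644)/(1 + 0.3944×0.6626644) = 1.057064/1.261355 = 0.83804

u ≈ 0.83804c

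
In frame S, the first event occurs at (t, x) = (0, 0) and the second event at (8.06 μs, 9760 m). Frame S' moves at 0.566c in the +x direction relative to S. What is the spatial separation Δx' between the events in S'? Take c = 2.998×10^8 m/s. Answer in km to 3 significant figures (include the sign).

Δx' ≈ 10.2 km

γ = 1/√(1 − 0.566²) = 1.2130
Δx' = γ(Δx − vΔt) = 1.2130 × (9760 m − 0.566×(2.998×10^8 m/s)×8.06×10^-6 s)
= 1.2130 × (8392.3 m) = 10.2 km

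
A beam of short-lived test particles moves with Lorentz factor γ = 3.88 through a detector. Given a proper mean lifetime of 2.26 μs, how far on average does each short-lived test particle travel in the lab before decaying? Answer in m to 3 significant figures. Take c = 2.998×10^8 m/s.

β = √(1 − 1/γ²) = √(1 − 1/3.88²) = 0.96622
Dilated lifetime: Δt = γτ₀ = 3.88 × 2.26 μs = 8.7688 μs
d = vΔt = 0.96622c × 8.7688 μs = 2.8967×10^8 m/s × 8.7688×10^-6 s = 2540 m

d ≈ 2540 m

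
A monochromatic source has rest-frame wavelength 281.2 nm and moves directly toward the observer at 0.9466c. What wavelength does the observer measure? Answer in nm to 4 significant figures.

Relativistic Doppler: λ_obs = λ_src √((1−β)/(1+β))
= 281.2 × √(0.0534000/1.94660) = 281.2 × 0.165627 = 46.57 nm

λ_obs ≈ 46.57 nm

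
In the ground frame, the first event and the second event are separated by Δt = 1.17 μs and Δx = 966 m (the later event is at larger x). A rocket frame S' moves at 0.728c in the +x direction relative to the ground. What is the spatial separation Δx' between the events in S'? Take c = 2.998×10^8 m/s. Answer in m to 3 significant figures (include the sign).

γ = 1/√(1 − 0.728²) = 1.4586
Δx' = γ(Δx − vΔt) = 1.4586 × (966 m − 0.728×(2.998×10^8 m/s)×1.17×10^-6 s)
= 1.4586 × (710.64 m) = 1040 m

Δx' ≈ 1040 m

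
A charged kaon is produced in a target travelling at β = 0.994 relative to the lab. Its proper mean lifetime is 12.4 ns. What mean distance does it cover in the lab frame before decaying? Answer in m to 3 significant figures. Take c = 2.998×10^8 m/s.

γ = 1/√(1 − 0.994²) = 9.1424
Dilated lifetime: Δt = γτ₀ = 9.1424 × 12.4 ns = 113.37 ns
d = vΔt = 0.994c × 113.37 ns = 2.9800×10^8 m/s × 1.1337×10^-7 s = 33.8 m

d ≈ 33.8 m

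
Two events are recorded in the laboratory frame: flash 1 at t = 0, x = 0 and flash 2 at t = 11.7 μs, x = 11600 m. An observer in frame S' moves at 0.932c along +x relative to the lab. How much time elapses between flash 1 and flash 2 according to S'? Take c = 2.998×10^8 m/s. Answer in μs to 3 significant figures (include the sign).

γ = 1/√(1 − 0.932²) = 2.7589
Δt' = γ(Δt − vΔx/c²) = 2.7589 × (11.7 μs − 0.932×11600 m / (2.998×10^8 m/s))
= 2.7589 × (-24.361 μs) = -67.2 μs

Δt' ≈ -67.2 μs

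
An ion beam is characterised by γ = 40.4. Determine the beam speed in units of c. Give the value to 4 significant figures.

β = √(1 − 1/γ²) = √(1 − 1/40.4²) = √(0.999387) = 0.9997

β ≈ 0.9997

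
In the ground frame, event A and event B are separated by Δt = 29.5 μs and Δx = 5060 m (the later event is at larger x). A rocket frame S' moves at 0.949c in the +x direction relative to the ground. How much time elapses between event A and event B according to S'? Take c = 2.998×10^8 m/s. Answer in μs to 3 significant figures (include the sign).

Δt' ≈ 42.8 μs

γ = 1/√(1 − 0.949²) = 3.1718
Δt' = γ(Δt − vΔx/c²) = 3.1718 × (29.5 μs − 0.949×5060 m / (2.998×10^8 m/s))
= 3.1718 × (13.483 μs) = 42.8 μs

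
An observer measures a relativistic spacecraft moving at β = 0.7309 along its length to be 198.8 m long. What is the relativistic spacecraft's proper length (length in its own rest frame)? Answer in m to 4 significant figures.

γ = 1/√(1 − 0.7309²) = 1.46523
L₀ = γL = 1.46523 × 198.8 = 291.3 m

L₀ ≈ 291.3 m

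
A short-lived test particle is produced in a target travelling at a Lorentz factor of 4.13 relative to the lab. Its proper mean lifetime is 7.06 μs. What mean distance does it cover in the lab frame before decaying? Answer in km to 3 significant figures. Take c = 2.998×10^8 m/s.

d ≈ 8.48 km

β = √(1 − 1/γ²) = √(1 − 1/4.13²) = 0.97024
Dilated lifetime: Δt = γτ₀ = 4.13 × 7.06 μs = 29.158 μs
d = vΔt = 0.97024c × 29.158 μs = 2.9088×10^8 m/s × 2.9158×10^-5 s = 8.48 km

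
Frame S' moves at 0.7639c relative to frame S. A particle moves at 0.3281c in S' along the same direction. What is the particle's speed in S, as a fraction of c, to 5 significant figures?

Relativistic velocity addition: u = (u' + v)/(1 + u'v/c²)
= (0.3281 + 0.7639)/(1 + 0.3281×0.7639) = 1.0920/1.250636 = 0.87316

u ≈ 0.87316c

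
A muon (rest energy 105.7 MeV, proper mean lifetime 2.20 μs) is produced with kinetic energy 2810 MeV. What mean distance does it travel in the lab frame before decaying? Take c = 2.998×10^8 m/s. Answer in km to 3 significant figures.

γ = 1 + K/(m₀c²) = 1 + 2810/105.7 = 27.585
β = √(1 − 1/γ²) = 0.99934
Dilated lifetime: γτ₀ = 27.585 × 2.20 μs = 60.686 μs
d = βc·γτ₀ = 0.99934 × (2.998×10^8 m/s) × 6.0686×10^-5 s = 18.2 km

d ≈ 18.2 km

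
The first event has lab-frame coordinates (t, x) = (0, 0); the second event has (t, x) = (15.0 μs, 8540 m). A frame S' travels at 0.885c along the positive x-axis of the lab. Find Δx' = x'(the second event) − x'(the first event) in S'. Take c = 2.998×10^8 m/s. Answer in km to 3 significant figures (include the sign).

γ = 1/√(1 − 0.885²) = 2.1478
Δx' = γ(Δx − vΔt) = 2.1478 × (8540 m − 0.885×(2.998×10^8 m/s)×15.0×10^-6 s)
= 2.1478 × (4560.2 m) = 9.79 km

Δx' ≈ 9.79 km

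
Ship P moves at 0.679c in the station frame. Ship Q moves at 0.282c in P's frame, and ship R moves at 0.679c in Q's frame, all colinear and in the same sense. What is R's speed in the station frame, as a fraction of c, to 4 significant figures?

Compose boost 2: (0.282 + 0.679)/(1 + 0.282×0.679) = 0.9610/1.19148 = 0.806561
Compose boost 3: (0.679 + 0.806561)/(1 + 0.679×0.806561) = 1.48556/1.54766 = 0.9599

u ≈ 0.9599c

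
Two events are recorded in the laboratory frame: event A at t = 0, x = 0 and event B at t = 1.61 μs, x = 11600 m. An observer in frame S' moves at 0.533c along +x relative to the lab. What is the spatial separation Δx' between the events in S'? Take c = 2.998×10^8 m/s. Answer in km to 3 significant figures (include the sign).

γ = 1/√(1 − 0.533²) = 1.1819
Δx' = γ(Δx − vΔt) = 1.1819 × (11600 m − 0.533×(2.998×10^8 m/s)×1.61×10^-6 s)
= 1.1819 × (11343 m) = 13.4 km

Δx' ≈ 13.4 km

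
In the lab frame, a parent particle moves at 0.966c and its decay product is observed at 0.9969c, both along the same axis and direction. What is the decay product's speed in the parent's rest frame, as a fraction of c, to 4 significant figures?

Inverse velocity addition: u' = (u − v)/(1 − uv/c²)
= (0.9969 − 0.966)/(1 − 0.9969×0.966) = 0.03090/0.0369946 = 0.8353

u' ≈ 0.8353c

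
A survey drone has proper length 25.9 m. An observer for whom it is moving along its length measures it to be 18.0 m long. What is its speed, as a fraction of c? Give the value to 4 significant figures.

β ≈ 0.7190

γ = L₀/L = 25.9/18.0 = 1.43889
β = √(1 − 1/γ²) = 0.7190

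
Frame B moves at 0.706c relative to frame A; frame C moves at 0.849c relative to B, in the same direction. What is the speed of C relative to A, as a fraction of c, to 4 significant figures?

u ≈ 0.9722c

Compose boost 2: (0.849 + 0.706)/(1 + 0.849×0.706) = 1.555/1.59939 = 0.9722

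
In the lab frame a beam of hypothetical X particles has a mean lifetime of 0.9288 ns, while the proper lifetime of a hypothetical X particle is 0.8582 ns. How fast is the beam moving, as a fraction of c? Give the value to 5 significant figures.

γ = Δt/τ₀ = 0.9288/0.8582 = 1.082265
β = √(1 − 1/γ²) = √(1 − 1/1.082265²) = 0.38242

β ≈ 0.38242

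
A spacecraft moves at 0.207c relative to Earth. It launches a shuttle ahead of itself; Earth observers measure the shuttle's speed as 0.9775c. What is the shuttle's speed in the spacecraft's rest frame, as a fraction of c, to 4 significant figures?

u' ≈ 0.9660c

Inverse velocity addition: u' = (u − v)/(1 − uv/c²)
= (0.9775 − 0.207)/(1 − 0.9775×0.207) = 0.7705/0.797658 = 0.9660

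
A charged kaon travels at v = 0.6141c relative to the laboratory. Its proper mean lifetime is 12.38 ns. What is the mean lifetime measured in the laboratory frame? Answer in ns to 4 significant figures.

γ = 1/√(1 − 0.6141²) = 1.26706
Time dilation: Δt = γτ₀ = 1.26706 × 12.38 ns = 15.69 ns

Δt ≈ 15.69 ns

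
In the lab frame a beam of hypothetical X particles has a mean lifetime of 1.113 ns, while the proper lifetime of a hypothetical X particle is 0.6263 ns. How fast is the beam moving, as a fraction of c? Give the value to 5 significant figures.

γ = Δt/τ₀ = 1.113/0.6263 = 1.777104
β = √(1 − 1/γ²) = √(1 − 1/1.777104²) = 0.82665

β ≈ 0.82665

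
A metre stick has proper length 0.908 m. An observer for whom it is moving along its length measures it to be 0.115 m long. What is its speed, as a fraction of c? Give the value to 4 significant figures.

β ≈ 0.9919

γ = L₀/L = 0.908/0.115 = 7.89565
β = √(1 − 1/γ²) = 0.9919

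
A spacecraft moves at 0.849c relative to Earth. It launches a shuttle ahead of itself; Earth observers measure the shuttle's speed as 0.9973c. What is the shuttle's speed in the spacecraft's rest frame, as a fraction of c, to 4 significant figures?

u' ≈ 0.9674c

Inverse velocity addition: u' = (u − v)/(1 − uv/c²)
= (0.9973 − 0.849)/(1 − 0.9973×0.849) = 0.1483/0.153292 = 0.9674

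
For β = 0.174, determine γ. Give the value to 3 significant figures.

γ ≈ 1.02

γ = 1/√(1 − β²) = 1/√(1 − 0.174²) = 1/√(0.96972) = 1.02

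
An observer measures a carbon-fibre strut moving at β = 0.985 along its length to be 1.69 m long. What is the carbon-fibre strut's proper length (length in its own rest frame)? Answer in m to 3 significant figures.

L₀ ≈ 9.79 m

γ = 1/√(1 − 0.985²) = 5.7953
L₀ = γL = 5.7953 × 1.69 = 9.79 m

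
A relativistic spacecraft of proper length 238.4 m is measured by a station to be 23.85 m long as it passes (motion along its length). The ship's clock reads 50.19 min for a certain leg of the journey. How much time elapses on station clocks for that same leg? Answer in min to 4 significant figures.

Δt ≈ 501.7 min

Length contraction ⇒ γ = L₀/L = 238.4/23.85 = 9.99581
Time dilation: Δt = γτ₀ = 9.99581 × 50.19 min = 501.7 min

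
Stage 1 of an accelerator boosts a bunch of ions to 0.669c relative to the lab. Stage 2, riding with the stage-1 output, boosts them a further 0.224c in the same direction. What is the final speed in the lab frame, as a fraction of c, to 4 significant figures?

Compose boost 2: (0.224 + 0.669)/(1 + 0.224×0.669) = 0.8930/1.14986 = 0.7766

u ≈ 0.7766c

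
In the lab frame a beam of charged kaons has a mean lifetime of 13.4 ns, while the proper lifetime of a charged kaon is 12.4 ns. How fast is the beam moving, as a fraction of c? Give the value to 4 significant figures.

γ = Δt/τ₀ = 13.4/12.4 = 1.08065
β = √(1 − 1/γ²) = √(1 − 1/1.08065²) = 0.3791

β ≈ 0.3791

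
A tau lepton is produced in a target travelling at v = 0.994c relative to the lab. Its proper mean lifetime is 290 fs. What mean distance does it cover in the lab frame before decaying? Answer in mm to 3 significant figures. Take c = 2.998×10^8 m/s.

γ = 1/√(1 − 0.994²) = 9.1424
Dilated lifetime: Δt = γτ₀ = 9.1424 × 290 fs = 2651.3 fs
d = vΔt = 0.994c × 2651.3 fs = 2.9800×10^8 m/s × 2.6513×10^-12 s = 0.790 mm

d ≈ 0.790 mm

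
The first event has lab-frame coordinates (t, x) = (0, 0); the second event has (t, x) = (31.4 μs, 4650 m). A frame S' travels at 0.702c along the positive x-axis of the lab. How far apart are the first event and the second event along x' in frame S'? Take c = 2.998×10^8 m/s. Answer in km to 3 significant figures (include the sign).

Δx' ≈ -2.75 km

γ = 1/√(1 − 0.702²) = 1.4041
Δx' = γ(Δx − vΔt) = 1.4041 × (4650 m − 0.702×(2.998×10^8 m/s)×31.4×10^-6 s)
= 1.4041 × (-1958.4 m) = -2.75 km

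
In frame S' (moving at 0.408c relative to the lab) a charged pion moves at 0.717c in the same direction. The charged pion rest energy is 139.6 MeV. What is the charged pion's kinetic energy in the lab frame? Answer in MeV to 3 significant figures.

u_lab = (0.717 + 0.408)/(1 + 0.717×0.408) = 0.870382
γ = 1/√(1 − 0.870382²) = 2.0310
K = (γ − 1)m₀c² = (2.0310 − 1) × 139.6 = 1.0310 × 139.6 = 144 MeV

K ≈ 144 MeV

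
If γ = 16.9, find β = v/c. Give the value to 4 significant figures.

β = √(1 − 1/γ²) = √(1 − 1/16.9²) = √(0.996499) = 0.9982

β ≈ 0.9982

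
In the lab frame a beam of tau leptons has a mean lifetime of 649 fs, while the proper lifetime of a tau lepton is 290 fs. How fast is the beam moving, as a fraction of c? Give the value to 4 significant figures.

γ = Δt/τ₀ = 649/290 = 2.23793
β = √(1 − 1/γ²) = √(1 − 1/2.23793²) = 0.8946

β ≈ 0.8946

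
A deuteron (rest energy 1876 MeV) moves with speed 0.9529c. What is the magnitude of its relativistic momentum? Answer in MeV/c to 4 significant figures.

p ≈ 5894 MeV/c

γ = 1/√(1 − 0.9529²) = 3.29723
p = γβm₀c = 3.29723 × 0.9529 × 1876 MeV/c = 5894 MeV/c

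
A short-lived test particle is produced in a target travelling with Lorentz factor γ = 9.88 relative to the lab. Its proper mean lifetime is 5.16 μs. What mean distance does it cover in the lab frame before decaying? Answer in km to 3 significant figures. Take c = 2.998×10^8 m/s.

β = √(1 − 1/γ²) = √(1 − 1/9.88²) = 0.99486
Dilated lifetime: Δt = γτ₀ = 9.88 × 5.16 μs = 50.981 μs
d = vΔt = 0.99486c × 50.981 μs = 2.9826×10^8 m/s × 5.0981×10^-5 s = 15.2 km

d ≈ 15.2 km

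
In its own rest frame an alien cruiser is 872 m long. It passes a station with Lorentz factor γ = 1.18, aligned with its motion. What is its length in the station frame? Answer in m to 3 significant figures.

γ = 1.18 (given)
Length contraction: L = L₀/γ = 872/1.18 = 739 m

L ≈ 739 m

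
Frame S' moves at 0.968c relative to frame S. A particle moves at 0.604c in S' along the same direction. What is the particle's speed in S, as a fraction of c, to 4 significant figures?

Relativistic velocity addition: u = (u' + v)/(1 + u'v/c²)
= (0.604 + 0.968)/(1 + 0.604×0.968) = 1.572/1.58467 = 0.9920

u ≈ 0.9920c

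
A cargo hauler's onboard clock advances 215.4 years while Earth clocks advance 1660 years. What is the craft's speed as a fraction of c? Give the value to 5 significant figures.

β ≈ 0.99155

γ = Δt/τ₀ = 1660/215.4 = 7.706592
β = √(1 − 1/γ²) = √(1 − 1/7.706592²) = 0.99155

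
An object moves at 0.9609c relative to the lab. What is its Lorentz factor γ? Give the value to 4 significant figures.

γ = 1/√(1 − β²) = 1/√(1 − 0.9609²) = 1/√(0.0766712) = 3.611

γ ≈ 3.611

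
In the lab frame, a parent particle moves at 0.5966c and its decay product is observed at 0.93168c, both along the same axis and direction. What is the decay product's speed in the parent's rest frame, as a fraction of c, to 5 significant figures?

u' ≈ 0.75441c

Inverse velocity addition: u' = (u − v)/(1 − uv/c²)
= (0.93168 − 0.5966)/(1 − 0.93168×0.5966) = 0.33508/0.4441597 = 0.75441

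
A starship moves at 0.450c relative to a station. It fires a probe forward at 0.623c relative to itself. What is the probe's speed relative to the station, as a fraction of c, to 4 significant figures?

u ≈ 0.8381c

Relativistic velocity addition: u = (u' + v)/(1 + u'v/c²)
= (0.623 + 0.450)/(1 + 0.623×0.450) = 1.073/1.28035 = 0.8381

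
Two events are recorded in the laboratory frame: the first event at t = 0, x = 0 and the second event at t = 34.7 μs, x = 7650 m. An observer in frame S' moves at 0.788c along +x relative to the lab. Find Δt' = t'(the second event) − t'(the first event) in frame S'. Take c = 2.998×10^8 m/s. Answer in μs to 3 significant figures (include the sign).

Δt' ≈ 23.7 μs

γ = 1/√(1 − 0.788²) = 1.6242
Δt' = γ(Δt − vΔx/c²) = 1.6242 × (34.7 μs − 0.788×7650 m / (2.998×10^8 m/s))
= 1.6242 × (14.593 μs) = 23.7 μs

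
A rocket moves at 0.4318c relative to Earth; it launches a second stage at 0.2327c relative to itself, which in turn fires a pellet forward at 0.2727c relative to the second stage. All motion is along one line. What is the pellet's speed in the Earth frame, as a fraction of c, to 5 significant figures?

Compose boost 2: (0.2327 + 0.4318)/(1 + 0.2327×0.4318) = 0.66450/1.100480 = 0.6038275
Compose boost 3: (0.2727 + 0.6038275)/(1 + 0.2727×0.6038275) = 0.8765275/1.164664 = 0.75260

u ≈ 0.75260c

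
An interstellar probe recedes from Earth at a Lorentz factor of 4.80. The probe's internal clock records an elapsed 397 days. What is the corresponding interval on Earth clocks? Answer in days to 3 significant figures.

γ = 4.80 (given)
Time dilation: Δt = γτ₀ = 4.80 × 397 days = 1910 days

Δt ≈ 1910 days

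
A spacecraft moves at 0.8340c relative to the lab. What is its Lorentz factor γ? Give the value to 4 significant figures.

γ ≈ 1.812

γ = 1/√(1 − β²) = 1/√(1 − 0.8340²) = 1/√(0.304444) = 1.812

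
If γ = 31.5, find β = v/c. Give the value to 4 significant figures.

β ≈ 0.9995

β = √(1 − 1/γ²) = √(1 − 1/31.5²) = √(0.998992) = 0.9995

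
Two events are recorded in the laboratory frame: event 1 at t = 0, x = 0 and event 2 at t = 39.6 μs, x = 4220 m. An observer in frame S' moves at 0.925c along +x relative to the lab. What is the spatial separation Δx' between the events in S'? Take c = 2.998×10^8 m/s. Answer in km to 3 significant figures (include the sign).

Δx' ≈ -17.8 km

γ = 1/√(1 − 0.925²) = 2.6318
Δx' = γ(Δx − vΔt) = 2.6318 × (4220 m − 0.925×(2.998×10^8 m/s)×39.6×10^-6 s)
= 2.6318 × (-6761.7 m) = -17.8 km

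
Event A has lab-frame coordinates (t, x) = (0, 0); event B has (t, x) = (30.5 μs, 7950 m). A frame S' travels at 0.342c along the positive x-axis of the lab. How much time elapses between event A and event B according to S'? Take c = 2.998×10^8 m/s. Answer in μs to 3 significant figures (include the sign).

γ = 1/√(1 − 0.342²) = 1.0642
Δt' = γ(Δt − vΔx/c²) = 1.0642 × (30.5 μs − 0.342×7950 m / (2.998×10^8 m/s))
= 1.0642 × (21.431 μs) = 22.8 μs

Δt' ≈ 22.8 μs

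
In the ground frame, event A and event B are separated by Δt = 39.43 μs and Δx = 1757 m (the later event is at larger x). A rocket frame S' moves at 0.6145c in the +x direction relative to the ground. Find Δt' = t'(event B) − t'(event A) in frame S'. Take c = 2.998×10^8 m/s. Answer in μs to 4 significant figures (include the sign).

γ = 1/√(1 − 0.6145²) = 1.26756
Δt' = γ(Δt − vΔx/c²) = 1.26756 × (39.43 μs − 0.6145×1757 m / (2.998×10^8 m/s))
= 1.26756 × (35.8287 μs) = 45.42 μs

Δt' ≈ 45.42 μs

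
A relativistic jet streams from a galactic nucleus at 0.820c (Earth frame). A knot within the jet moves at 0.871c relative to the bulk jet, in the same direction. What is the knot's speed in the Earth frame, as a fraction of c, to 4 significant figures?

Relativistic velocity addition: u = (u' + v)/(1 + u'v/c²)
= (0.871 + 0.820)/(1 + 0.871×0.820) = 1.691/1.71422 = 0.9865

u ≈ 0.9865c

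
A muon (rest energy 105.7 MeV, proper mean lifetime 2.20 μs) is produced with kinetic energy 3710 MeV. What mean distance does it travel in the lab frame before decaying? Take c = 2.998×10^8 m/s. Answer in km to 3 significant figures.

γ = 1 + K/(m₀c²) = 1 + 3710/105.7 = 36.099
β = √(1 − 1/γ²) = 0.99962
Dilated lifetime: γτ₀ = 36.099 × 2.20 μs = 79.419 μs
d = βc·γτ₀ = 0.99962 × (2.998×10^8 m/s) × 7.9419×10^-5 s = 23.8 km

d ≈ 23.8 km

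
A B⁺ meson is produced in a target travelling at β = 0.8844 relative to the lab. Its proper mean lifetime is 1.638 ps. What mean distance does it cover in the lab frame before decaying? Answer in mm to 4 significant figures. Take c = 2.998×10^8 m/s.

d ≈ 0.9305 mm

γ = 1/√(1 − 0.8844²) = 2.14257
Dilated lifetime: Δt = γτ₀ = 2.14257 × 1.638 ps = 3.50953 ps
d = vΔt = 0.8844c × 3.50953 ps = 2.65143×10^8 m/s × 3.50953×10^-12 s = 0.9305 mm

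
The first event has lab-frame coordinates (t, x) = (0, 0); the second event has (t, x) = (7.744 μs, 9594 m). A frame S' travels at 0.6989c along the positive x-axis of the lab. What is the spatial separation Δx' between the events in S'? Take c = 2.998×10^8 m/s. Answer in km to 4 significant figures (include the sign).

Δx' ≈ 11.15 km

γ = 1/√(1 − 0.6989²) = 1.39817
Δx' = γ(Δx − vΔt) = 1.39817 × (9594 m − 0.6989×(2.998×10^8 m/s)×7.744×10^-6 s)
= 1.39817 × (7971.40 m) = 11.15 km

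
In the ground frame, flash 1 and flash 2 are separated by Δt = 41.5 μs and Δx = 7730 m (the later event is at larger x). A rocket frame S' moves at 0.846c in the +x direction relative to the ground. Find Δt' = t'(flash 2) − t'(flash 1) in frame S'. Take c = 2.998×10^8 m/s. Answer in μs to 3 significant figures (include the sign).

γ = 1/√(1 − 0.846²) = 1.8755
Δt' = γ(Δt − vΔx/c²) = 1.8755 × (41.5 μs − 0.846×7730 m / (2.998×10^8 m/s))
= 1.8755 × (19.687 μs) = 36.9 μs

Δt' ≈ 36.9 μs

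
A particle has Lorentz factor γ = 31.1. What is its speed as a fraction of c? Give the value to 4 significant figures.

β ≈ 0.9995

β = √(1 − 1/γ²) = √(1 − 1/31.1²) = √(0.998966) = 0.9995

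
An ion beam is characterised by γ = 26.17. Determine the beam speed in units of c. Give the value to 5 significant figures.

β ≈ 0.99927

β = √(1 − 1/γ²) = √(1 − 1/26.17²) = √(0.9985399) = 0.99927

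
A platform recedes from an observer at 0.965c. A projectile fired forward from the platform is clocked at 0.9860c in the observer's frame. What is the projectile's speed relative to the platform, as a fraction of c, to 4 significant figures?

u' ≈ 0.4329c

Inverse velocity addition: u' = (u − v)/(1 − uv/c²)
= (0.9860 − 0.965)/(1 − 0.9860×0.965) = 0.02100/0.0485100 = 0.4329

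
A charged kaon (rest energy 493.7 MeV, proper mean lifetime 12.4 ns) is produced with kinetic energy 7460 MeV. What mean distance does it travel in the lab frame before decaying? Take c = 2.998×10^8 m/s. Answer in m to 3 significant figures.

γ = 1 + K/(m₀c²) = 1 + 7460/493.7 = 16.110
β = √(1 − 1/γ²) = 0.99807
Dilated lifetime: γτ₀ = 16.110 × 12.4 ns = 199.77 ns
d = βc·γτ₀ = 0.99807 × (2.998×10^8 m/s) × 1.9977×10^-7 s = 59.8 m

d ≈ 59.8 m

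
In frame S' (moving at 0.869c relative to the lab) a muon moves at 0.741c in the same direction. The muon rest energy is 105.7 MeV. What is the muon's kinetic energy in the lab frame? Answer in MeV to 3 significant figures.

u_lab = (0.741 + 0.869)/(1 + 0.741×0.869) = 0.979361
γ = 1/√(1 − 0.979361²) = 4.9476
K = (γ − 1)m₀c² = (4.9476 − 1) × 105.7 = 3.9476 × 105.7 = 417 MeV

K ≈ 417 MeV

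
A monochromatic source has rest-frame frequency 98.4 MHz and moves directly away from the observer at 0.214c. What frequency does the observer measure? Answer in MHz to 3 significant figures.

f_obs ≈ 79.2 MHz

Relativistic Doppler: f_obs = f_src √((1−β)/(1+β))
= 98.4 × √(0.78600/1.2140) = 98.4 × 0.80464 = 79.2 MHz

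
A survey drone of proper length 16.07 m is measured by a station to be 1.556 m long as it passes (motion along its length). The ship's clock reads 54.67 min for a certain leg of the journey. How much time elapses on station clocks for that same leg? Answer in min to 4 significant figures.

Length contraction ⇒ γ = L₀/L = 16.07/1.556 = 10.3278
Time dilation: Δt = γτ₀ = 10.3278 × 54.67 min = 564.6 min

Δt ≈ 564.6 min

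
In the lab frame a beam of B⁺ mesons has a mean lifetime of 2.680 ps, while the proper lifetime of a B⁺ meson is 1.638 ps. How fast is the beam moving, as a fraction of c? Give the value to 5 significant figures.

γ = Δt/τ₀ = 2.680/1.638 = 1.636142
β = √(1 − 1/γ²) = √(1 − 1/1.636142²) = 0.79148

β ≈ 0.79148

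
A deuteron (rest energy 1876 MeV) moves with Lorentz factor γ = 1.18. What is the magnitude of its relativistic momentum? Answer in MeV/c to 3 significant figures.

p ≈ 1180 MeV/c

β = √(1 − 1/γ²) = √(1 − 1/1.18²) = 0.53086
p = γβm₀c = 1.18 × 0.53086 × 1876 MeV/c = 1180 MeV/c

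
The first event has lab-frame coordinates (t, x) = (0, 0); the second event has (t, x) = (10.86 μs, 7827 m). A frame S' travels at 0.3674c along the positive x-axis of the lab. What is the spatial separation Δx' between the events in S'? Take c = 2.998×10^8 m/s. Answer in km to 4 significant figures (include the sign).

Δx' ≈ 7.129 km

γ = 1/√(1 − 0.3674²) = 1.07520
Δx' = γ(Δx − vΔt) = 1.07520 × (7827 m − 0.3674×(2.998×10^8 m/s)×10.86×10^-6 s)
= 1.07520 × (6630.81 m) = 7.129 km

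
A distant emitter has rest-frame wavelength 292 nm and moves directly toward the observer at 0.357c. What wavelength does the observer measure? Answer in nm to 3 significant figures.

Relativistic Doppler: λ_obs = λ_src √((1−β)/(1+β))
= 292 × √(0.64300/1.3570) = 292 × 0.68836 = 201 nm

λ_obs ≈ 201 nm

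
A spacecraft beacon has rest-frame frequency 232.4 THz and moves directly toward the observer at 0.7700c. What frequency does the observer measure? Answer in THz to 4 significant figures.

f_obs ≈ 644.7 THz

Relativistic Doppler: f_obs = f_src √((1+β)/(1−β))
= 232.4 × √(1.77000/0.230000) = 232.4 × 2.77410 = 644.7 THz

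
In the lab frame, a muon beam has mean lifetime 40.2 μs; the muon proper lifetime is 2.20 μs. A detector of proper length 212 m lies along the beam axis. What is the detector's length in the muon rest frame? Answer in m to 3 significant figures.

L ≈ 11.6 m

Time dilation ⇒ γ = Δt/τ₀ = 40.2/2.20 = 18.273
Length contraction: L = L₀/γ = 212/18.273 = 11.6 m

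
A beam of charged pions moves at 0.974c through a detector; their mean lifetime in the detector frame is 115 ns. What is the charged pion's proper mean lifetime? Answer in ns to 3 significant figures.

τ₀ ≈ 26.1 ns

γ = 1/√(1 − 0.974²) = 4.4141
Proper time: τ₀ = Δt/γ = 115/4.4141 = 26.1 ns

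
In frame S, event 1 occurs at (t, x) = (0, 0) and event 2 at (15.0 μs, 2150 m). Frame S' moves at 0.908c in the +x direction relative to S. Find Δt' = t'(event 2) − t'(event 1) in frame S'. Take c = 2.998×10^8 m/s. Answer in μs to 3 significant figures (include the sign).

γ = 1/√(1 − 0.908²) = 2.3868
Δt' = γ(Δt − vΔx/c²) = 2.3868 × (15.0 μs − 0.908×2150 m / (2.998×10^8 m/s))
= 2.3868 × (8.4883 μs) = 20.3 μs

Δt' ≈ 20.3 μs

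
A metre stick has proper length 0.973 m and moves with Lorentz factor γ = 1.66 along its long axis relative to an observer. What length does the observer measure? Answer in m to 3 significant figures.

γ = 1.66 (given)
Length contraction: L = L₀/γ = 0.973/1.66 = 0.586 m

L ≈ 0.586 m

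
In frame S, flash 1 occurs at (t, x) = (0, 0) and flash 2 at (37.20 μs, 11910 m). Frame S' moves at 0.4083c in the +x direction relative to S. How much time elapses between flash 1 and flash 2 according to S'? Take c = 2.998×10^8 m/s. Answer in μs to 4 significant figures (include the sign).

Δt' ≈ 22.98 μs

γ = 1/√(1 − 0.4083²) = 1.09547
Δt' = γ(Δt − vΔx/c²) = 1.09547 × (37.20 μs − 0.4083×11910 m / (2.998×10^8 m/s))
= 1.09547 × (20.9797 μs) = 22.98 μs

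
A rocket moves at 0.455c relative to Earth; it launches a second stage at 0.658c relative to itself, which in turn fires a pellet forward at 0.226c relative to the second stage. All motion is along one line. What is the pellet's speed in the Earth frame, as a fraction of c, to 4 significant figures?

u ≈ 0.9070c

Compose boost 2: (0.658 + 0.455)/(1 + 0.658×0.455) = 1.113/1.29939 = 0.856556
Compose boost 3: (0.226 + 0.856556)/(1 + 0.226×0.856556) = 1.08256/1.19358 = 0.9070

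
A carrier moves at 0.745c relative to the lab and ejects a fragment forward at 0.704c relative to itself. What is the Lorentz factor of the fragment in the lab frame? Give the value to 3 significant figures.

u_lab = (0.704 + 0.745)/(1 + 0.704×0.745) = 1.449/1.52448 = 0.950488
γ = 1/√(1 − 0.950488²) = 3.22

γ ≈ 3.22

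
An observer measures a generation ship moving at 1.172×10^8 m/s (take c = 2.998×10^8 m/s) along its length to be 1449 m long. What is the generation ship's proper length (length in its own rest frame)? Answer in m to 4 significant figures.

β = v/c = 1.172×10^8 / 2.998×10^8 = 0.390927
γ = 1/√(1 − 0.390927²) = 1.08646
L₀ = γL = 1.08646 × 1449 = 1574 m

L₀ ≈ 1574 m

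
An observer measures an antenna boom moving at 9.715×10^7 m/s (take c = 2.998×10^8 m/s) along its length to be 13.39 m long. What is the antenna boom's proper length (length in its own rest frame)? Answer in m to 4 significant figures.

β = v/c = 9.715×10^7 / 2.998×10^8 = 0.324049
γ = 1/√(1 − 0.324049²) = 1.05704
L₀ = γL = 1.05704 × 13.39 = 14.15 m

L₀ ≈ 14.15 m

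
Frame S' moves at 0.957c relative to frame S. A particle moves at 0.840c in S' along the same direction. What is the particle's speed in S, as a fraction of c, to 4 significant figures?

u ≈ 0.9962c

Relativistic velocity addition: u = (u' + v)/(1 + u'v/c²)
= (0.840 + 0.957)/(1 + 0.840×0.957) = 1.797/1.80388 = 0.9962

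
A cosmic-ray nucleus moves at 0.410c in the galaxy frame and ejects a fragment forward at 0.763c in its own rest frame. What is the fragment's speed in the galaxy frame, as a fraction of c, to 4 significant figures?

u ≈ 0.8935c

Compose boost 2: (0.763 + 0.410)/(1 + 0.763×0.410) = 1.173/1.31283 = 0.8935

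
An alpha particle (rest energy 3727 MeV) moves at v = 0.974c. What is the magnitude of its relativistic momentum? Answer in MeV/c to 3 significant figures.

p ≈ 16000 MeV/c

γ = 1/√(1 − 0.974²) = 4.4141
p = γβm₀c = 4.4141 × 0.974 × 3727 MeV/c = 16000 MeV/c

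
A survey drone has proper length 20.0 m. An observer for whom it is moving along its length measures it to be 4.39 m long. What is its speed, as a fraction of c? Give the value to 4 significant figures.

γ = L₀/L = 20.0/4.39 = 4.55581
β = √(1 − 1/γ²) = 0.9756

β ≈ 0.9756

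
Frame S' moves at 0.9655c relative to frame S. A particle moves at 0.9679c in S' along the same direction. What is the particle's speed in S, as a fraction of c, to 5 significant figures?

u ≈ 0.99943c

Relativistic velocity addition: u = (u' + v)/(1 + u'v/c²)
= (0.9679 + 0.9655)/(1 + 0.9679×0.9655) = 1.9334/1.934507 = 0.99943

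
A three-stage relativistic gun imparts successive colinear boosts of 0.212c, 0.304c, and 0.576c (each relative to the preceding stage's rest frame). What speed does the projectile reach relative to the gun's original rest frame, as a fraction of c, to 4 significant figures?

Compose boost 2: (0.304 + 0.212)/(1 + 0.304×0.212) = 0.5160/1.06445 = 0.484758
Compose boost 3: (0.576 + 0.484758)/(1 + 0.576×0.484758) = 1.06076/1.27922 = 0.8292

u ≈ 0.8292c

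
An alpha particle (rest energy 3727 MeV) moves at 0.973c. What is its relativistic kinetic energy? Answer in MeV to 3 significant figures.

γ = 1/√(1 − 0.973²) = 4.3327
K = (γ − 1)m₀c² = (4.3327 − 1) × 3727 MeV = 3.3327 × 3727 MeV = 12400 MeV

K ≈ 12400 MeV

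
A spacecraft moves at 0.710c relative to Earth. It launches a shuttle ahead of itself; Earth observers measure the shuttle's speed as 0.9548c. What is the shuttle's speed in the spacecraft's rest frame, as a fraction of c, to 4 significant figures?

u' ≈ 0.7600c

Inverse velocity addition: u' = (u − v)/(1 − uv/c²)
= (0.9548 − 0.710)/(1 − 0.9548×0.710) = 0.2448/0.322092 = 0.7600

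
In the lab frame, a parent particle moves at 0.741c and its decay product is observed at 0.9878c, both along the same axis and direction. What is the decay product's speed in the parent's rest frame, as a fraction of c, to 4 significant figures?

u' ≈ 0.9208c

Inverse velocity addition: u' = (u − v)/(1 − uv/c²)
= (0.9878 − 0.741)/(1 − 0.9878×0.741) = 0.2468/0.268040 = 0.9208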